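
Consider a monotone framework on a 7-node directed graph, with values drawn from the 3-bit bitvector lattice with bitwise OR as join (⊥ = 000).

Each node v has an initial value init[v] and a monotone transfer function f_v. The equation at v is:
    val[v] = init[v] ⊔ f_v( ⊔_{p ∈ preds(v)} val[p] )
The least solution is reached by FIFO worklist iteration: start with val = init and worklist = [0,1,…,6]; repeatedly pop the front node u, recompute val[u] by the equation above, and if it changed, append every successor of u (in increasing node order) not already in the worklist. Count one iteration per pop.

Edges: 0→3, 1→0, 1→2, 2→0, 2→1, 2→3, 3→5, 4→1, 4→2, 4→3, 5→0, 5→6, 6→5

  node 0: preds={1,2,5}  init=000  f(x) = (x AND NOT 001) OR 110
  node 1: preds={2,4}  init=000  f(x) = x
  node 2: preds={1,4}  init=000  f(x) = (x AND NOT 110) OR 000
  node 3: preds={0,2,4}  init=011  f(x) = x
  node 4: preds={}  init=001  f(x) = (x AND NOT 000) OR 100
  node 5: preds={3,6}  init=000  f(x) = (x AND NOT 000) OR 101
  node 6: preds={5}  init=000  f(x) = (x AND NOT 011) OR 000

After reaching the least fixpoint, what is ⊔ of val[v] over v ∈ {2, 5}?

Iteration log — 13 steps:
  step 1. node 0  ⊔preds=000  new=110  old=000  +wl: 
  step 2. node 1  ⊔preds=001  new=001  old=000  +wl: 0
  step 3. node 2  ⊔preds=001  new=001  old=000  +wl: 1
  step 4. node 3  ⊔preds=111  new=111  old=011  +wl: 
  step 5. node 4  ⊔preds=000  new=101  old=001  +wl: 2,3
  step 6. node 5  ⊔preds=111  new=111  old=000  +wl: 
  step 7. node 6  ⊔preds=111  new=100  old=000  +wl: 5
  step 8. node 0  ⊔preds=111  new=110  stable
  step 9. node 1  ⊔preds=101  new=101  old=001  +wl: 0
  step 10. node 2  ⊔preds=101  new=001  stable
  step 11. node 3  ⊔preds=111  new=111  stable
  step 12. node 5  ⊔preds=111  new=111  stable
  step 13. node 0  ⊔preds=111  new=110  stable

Least fixpoint reached:
  node 0: 110
  node 1: 101
  node 2: 001
  node 3: 111
  node 4: 101
  node 5: 111
  node 6: 100

111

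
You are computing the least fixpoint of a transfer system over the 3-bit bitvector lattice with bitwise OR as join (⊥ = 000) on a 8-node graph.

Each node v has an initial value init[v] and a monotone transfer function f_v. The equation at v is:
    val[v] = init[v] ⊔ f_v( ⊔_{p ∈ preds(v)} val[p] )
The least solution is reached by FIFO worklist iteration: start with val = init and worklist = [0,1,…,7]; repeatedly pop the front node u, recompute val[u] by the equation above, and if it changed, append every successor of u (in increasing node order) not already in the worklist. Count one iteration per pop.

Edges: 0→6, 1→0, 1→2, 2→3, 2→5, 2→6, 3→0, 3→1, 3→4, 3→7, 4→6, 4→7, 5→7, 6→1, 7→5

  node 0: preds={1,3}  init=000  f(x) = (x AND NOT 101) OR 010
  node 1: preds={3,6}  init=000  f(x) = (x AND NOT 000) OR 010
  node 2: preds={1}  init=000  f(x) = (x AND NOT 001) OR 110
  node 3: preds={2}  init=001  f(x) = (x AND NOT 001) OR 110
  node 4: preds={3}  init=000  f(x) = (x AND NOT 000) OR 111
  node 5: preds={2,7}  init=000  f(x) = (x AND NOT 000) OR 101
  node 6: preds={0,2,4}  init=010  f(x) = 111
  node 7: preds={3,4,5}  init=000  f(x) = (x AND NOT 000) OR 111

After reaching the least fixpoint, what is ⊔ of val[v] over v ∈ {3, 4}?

Trace (13 dequeues):
  [1] u=0 | in 001 | out 010 | prev 000 | push {}
  [2] u=1 | in 011 | out 011 | prev 000 | push {0}
  [3] u=2 | in 011 | out 110 | prev 000 | push {}
  [4] u=3 | in 110 | out 111 | prev 001 | push {1}
  [5] u=4 | in 111 | out 111 | prev 000 | push {}
  [6] u=5 | in 110 | out 111 | prev 000 | push {}
  [7] u=6 | in 111 | out 111 | prev 010 | push {}
  [8] u=7 | in 111 | out 111 | prev 000 | push {5}
  [9] u=0 | in 111 | out 010 | ==
  [10] u=1 | in 111 | out 111 | prev 011 | push {0,2}
  [11] u=5 | in 111 | out 111 | ==
  [12] u=0 | in 111 | out 010 | ==
  [13] u=2 | in 111 | out 110 | ==

Converged values:
  [0] 010
  [1] 111
  [2] 110
  [3] 111
  [4] 111
  [5] 111
  [6] 111
  [7] 111

111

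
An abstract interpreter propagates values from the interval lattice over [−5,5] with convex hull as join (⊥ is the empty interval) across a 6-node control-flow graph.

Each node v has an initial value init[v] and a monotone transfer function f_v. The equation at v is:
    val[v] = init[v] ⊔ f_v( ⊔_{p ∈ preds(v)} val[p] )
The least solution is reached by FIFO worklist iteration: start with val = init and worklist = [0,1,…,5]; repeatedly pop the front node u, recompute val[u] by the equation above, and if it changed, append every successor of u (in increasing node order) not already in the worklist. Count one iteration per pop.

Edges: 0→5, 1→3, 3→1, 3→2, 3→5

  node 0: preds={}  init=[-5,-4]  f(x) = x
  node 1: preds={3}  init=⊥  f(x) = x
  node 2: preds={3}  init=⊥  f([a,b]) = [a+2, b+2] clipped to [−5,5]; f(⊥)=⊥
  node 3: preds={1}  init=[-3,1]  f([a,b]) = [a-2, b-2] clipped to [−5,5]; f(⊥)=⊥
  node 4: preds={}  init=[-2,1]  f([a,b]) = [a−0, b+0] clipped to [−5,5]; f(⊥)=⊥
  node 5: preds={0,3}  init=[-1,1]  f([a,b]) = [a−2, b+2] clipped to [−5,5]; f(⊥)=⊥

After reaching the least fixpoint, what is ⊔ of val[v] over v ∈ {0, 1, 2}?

Worklist (9 pops):
  #1 pop 0: in=⊥ → [-5,-4] (no change)
  #2 pop 1: in=[-3,1] → [-3,1] (was ⊥); enqueue []
  #3 pop 2: in=[-3,1] → [-1,3] (was ⊥); enqueue []
  #4 pop 3: in=[-3,1] → [-5,1] (was [-3,1]); enqueue [1,2]
  #5 pop 4: in=⊥ → [-2,1] (no change)
  #6 pop 5: in=[-5,1] → [-5,3] (was [-1,1]); enqueue []
  #7 pop 1: in=[-5,1] → [-5,1] (was [-3,1]); enqueue [3]
  #8 pop 2: in=[-5,1] → [-3,3] (was [-1,3]); enqueue []
  #9 pop 3: in=[-5,1] → [-5,1] (no change)

Fixpoint:
  val[0] = [-5,-4]
  val[1] = [-5,1]
  val[2] = [-3,3]
  val[3] = [-5,1]
  val[4] = [-2,1]
  val[5] = [-5,3]

[-5,3]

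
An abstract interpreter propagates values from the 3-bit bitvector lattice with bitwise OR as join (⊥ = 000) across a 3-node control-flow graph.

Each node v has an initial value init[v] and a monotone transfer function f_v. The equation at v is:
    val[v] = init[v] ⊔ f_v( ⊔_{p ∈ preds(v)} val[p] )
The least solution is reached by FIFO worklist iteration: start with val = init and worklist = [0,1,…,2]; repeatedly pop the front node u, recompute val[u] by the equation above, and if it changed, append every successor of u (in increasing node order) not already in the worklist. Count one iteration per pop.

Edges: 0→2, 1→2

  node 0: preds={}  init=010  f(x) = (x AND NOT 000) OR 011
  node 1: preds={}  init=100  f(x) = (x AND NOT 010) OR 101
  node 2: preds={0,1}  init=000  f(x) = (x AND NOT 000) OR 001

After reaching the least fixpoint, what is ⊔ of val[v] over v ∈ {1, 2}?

Iteration log — 3 steps:
  step 1. node 0  ⊔preds=000  new=011  old=010  +wl: 
  step 2. node 1  ⊔preds=000  new=101  old=100  +wl: 
  step 3. node 2  ⊔preds=111  new=111  old=000  +wl: 

Least fixpoint reached:
  node 0: 011
  node 1: 101
  node 2: 111

111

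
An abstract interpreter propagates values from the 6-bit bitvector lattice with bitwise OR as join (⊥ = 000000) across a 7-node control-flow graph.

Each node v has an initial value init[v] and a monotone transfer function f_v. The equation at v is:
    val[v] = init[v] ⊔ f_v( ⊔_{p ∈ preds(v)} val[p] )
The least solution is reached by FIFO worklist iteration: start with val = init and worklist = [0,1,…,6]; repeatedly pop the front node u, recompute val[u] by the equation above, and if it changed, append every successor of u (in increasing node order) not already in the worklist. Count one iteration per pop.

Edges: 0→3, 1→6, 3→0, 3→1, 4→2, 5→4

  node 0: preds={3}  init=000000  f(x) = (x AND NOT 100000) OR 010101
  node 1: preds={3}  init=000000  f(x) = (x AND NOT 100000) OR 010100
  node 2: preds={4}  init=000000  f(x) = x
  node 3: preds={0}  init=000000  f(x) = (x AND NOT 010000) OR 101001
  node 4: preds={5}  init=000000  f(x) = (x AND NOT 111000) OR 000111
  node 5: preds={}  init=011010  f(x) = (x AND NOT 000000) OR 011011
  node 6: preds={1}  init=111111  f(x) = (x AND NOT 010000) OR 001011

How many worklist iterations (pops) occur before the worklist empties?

Iteration log — 13 steps:
  step 1. node 0  ⊔preds=000000  new=010101  old=000000  +wl: 
  step 2. node 1  ⊔preds=000000  new=010100  old=000000  +wl: 
  step 3. node 2  ⊔preds=000000  new=000000  stable
  step 4. node 3  ⊔preds=010101  new=101101  old=000000  +wl: 0,1
  step 5. node 4  ⊔preds=011010  new=000111  old=000000  +wl: 2
  step 6. node 5  ⊔preds=000000  new=011011  old=011010  +wl: 4
  step 7. node 6  ⊔preds=010100  new=111111  stable
  step 8. node 0  ⊔preds=101101  new=011101  old=010101  +wl: 3
  step 9. node 1  ⊔preds=101101  new=011101  old=010100  +wl: 6
  step 10. node 2  ⊔preds=000111  new=000111  old=000000  +wl: 
  step 11. node 4  ⊔preds=011011  new=000111  stable
  step 12. node 3  ⊔preds=011101  new=101101  stable
  step 13. node 6  ⊔preds=011101  new=111111  stable

Least fixpoint reached:
  node 0: 011101
  node 1: 011101
  node 2: 000111
  node 3: 101101
  node 4: 000111
  node 5: 011011
  node 6: 111111

13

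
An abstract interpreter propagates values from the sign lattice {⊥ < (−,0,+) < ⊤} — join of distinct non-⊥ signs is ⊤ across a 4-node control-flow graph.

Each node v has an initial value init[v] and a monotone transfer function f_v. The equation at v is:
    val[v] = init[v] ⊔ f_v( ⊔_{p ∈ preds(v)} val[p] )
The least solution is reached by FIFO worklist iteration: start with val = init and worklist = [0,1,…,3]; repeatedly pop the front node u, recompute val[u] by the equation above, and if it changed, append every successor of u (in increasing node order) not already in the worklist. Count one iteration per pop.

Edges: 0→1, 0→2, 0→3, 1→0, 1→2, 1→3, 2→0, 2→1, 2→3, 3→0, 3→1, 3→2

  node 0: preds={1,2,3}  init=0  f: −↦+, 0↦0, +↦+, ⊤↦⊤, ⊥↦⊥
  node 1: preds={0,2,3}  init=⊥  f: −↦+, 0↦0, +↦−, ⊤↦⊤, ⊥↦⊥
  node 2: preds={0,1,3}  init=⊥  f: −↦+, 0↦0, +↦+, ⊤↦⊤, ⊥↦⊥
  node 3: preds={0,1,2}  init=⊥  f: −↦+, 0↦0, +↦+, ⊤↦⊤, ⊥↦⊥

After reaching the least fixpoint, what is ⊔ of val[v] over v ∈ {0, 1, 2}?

Trace (7 dequeues):
  [1] u=0 | in ⊥ | out 0 | ==
  [2] u=1 | in 0 | out 0 | prev ⊥ | push {0}
  [3] u=2 | in 0 | out 0 | prev ⊥ | push {1}
  [4] u=3 | in 0 | out 0 | prev ⊥ | push {2}
  [5] u=0 | in 0 | out 0 | ==
  [6] u=1 | in 0 | out 0 | ==
  [7] u=2 | in 0 | out 0 | ==

Converged values:
  [0] 0
  [1] 0
  [2] 0
  [3] 0

0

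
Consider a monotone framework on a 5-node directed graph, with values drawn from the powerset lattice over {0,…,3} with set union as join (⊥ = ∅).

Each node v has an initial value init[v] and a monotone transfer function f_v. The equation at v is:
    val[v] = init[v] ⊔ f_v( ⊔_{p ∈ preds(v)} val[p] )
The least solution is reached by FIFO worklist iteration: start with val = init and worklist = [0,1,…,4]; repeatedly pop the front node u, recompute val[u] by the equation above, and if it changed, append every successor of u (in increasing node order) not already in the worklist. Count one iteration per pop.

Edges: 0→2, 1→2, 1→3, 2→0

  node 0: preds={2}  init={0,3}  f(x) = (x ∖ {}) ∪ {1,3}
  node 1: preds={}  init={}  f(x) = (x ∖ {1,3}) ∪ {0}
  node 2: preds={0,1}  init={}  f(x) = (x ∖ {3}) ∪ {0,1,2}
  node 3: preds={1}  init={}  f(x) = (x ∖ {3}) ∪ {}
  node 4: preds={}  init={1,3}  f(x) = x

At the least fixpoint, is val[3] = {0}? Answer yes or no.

Worklist (7 pops):
  #1 pop 0: in={} → {0,1,3} (was {0,3}); enqueue []
  #2 pop 1: in={} → {0} (was {}); enqueue []
  #3 pop 2: in={0,1,3} → {0,1,2} (was {}); enqueue [0]
  #4 pop 3: in={0} → {0} (was {}); enqueue []
  #5 pop 4: in={} → {1,3} (no change)
  #6 pop 0: in={0,1,2} → {0,1,2,3} (was {0,1,3}); enqueue [2]
  #7 pop 2: in={0,1,2,3} → {0,1,2} (no change)

Fixpoint:
  val[0] = {0,1,2,3}
  val[1] = {0}
  val[2] = {0,1,2}
  val[3] = {0}
  val[4] = {1,3}

yes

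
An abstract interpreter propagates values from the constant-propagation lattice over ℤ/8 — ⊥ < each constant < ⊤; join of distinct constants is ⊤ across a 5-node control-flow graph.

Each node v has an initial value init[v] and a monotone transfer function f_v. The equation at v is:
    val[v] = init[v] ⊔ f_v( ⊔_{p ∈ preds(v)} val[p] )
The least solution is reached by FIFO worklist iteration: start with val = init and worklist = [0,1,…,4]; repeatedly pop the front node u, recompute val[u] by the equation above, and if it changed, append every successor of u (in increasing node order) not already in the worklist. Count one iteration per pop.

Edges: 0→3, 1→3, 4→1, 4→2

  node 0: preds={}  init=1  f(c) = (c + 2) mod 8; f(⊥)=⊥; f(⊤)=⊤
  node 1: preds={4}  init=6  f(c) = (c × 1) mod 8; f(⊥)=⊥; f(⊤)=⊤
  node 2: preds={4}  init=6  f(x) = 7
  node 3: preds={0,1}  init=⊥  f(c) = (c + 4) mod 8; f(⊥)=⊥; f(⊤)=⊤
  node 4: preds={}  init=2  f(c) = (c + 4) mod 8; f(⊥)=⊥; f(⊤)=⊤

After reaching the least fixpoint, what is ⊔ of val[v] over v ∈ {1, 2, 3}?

Trace (5 dequeues):
  [1] u=0 | in ⊥ | out 1 | ==
  [2] u=1 | in 2 | out ⊤ | prev 6 | push {}
  [3] u=2 | in 2 | out ⊤ | prev 6 | push {}
  [4] u=3 | in ⊤ | out ⊤ | prev ⊥ | push {}
  [5] u=4 | in ⊥ | out 2 | ==

Converged values:
  [0] 1
  [1] ⊤
  [2] ⊤
  [3] ⊤
  [4] 2

⊤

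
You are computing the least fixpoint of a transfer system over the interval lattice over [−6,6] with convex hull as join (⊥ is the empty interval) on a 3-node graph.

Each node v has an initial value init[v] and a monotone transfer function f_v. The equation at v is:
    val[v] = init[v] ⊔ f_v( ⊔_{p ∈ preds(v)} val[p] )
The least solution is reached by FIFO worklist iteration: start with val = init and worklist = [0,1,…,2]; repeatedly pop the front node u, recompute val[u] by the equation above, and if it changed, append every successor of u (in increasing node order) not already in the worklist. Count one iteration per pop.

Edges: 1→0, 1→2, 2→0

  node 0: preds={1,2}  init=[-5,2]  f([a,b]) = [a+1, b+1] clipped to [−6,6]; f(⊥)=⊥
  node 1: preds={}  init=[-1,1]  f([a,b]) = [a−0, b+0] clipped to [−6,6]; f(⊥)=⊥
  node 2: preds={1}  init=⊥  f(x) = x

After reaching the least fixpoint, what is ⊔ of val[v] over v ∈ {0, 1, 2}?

Worklist (4 pops):
  #1 pop 0: in=[-1,1] → [-5,2] (no change)
  #2 pop 1: in=⊥ → [-1,1] (no change)
  #3 pop 2: in=[-1,1] → [-1,1] (was ⊥); enqueue [0]
  #4 pop 0: in=[-1,1] → [-5,2] (no change)

Fixpoint:
  val[0] = [-5,2]
  val[1] = [-1,1]
  val[2] = [-1,1]

[-5,2]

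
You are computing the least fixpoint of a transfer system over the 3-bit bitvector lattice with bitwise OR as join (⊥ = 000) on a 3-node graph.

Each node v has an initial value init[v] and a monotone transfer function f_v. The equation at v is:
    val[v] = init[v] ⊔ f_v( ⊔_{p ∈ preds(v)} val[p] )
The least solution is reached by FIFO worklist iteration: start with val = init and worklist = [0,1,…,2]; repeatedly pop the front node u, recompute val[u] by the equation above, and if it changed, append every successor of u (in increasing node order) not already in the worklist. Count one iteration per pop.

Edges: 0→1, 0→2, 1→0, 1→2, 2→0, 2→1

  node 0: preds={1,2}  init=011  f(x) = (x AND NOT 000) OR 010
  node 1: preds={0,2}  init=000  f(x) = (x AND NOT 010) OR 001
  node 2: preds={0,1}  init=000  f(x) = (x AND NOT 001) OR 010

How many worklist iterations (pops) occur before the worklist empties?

5

Trace (5 dequeues):
  [1] u=0 | in 000 | out 011 | ==
  [2] u=1 | in 011 | out 001 | prev 000 | push {0}
  [3] u=2 | in 011 | out 010 | prev 000 | push {1}
  [4] u=0 | in 011 | out 011 | ==
  [5] u=1 | in 011 | out 001 | ==

Converged values:
  [0] 011
  [1] 001
  [2] 010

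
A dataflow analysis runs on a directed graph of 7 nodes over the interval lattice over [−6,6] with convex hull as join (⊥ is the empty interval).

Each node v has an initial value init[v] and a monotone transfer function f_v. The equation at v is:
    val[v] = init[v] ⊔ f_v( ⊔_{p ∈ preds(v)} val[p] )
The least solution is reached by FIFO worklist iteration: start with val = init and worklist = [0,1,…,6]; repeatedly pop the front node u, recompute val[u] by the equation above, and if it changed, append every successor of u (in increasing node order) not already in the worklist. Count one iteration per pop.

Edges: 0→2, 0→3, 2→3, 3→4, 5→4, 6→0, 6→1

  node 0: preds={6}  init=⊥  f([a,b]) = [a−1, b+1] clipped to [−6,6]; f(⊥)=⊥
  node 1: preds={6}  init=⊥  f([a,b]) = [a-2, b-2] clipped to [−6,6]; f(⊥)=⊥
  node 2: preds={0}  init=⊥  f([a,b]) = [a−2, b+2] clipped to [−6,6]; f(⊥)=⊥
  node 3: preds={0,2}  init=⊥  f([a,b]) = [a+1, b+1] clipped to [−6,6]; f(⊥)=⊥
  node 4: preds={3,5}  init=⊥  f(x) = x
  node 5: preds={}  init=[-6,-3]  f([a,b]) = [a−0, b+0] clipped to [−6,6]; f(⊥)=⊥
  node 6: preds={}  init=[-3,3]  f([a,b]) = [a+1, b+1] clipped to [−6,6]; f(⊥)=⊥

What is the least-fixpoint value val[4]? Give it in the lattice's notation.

[-6,6]

Worklist (7 pops):
  #1 pop 0: in=[-3,3] → [-4,4] (was ⊥); enqueue []
  #2 pop 1: in=[-3,3] → [-5,1] (was ⊥); enqueue []
  #3 pop 2: in=[-4,4] → [-6,6] (was ⊥); enqueue []
  #4 pop 3: in=[-6,6] → [-5,6] (was ⊥); enqueue []
  #5 pop 4: in=[-6,6] → [-6,6] (was ⊥); enqueue []
  #6 pop 5: in=⊥ → [-6,-3] (no change)
  #7 pop 6: in=⊥ → [-3,3] (no change)

Fixpoint:
  val[0] = [-4,4]
  val[1] = [-5,1]
  val[2] = [-6,6]
  val[3] = [-5,6]
  val[4] = [-6,6]
  val[5] = [-6,-3]
  val[6] = [-3,3]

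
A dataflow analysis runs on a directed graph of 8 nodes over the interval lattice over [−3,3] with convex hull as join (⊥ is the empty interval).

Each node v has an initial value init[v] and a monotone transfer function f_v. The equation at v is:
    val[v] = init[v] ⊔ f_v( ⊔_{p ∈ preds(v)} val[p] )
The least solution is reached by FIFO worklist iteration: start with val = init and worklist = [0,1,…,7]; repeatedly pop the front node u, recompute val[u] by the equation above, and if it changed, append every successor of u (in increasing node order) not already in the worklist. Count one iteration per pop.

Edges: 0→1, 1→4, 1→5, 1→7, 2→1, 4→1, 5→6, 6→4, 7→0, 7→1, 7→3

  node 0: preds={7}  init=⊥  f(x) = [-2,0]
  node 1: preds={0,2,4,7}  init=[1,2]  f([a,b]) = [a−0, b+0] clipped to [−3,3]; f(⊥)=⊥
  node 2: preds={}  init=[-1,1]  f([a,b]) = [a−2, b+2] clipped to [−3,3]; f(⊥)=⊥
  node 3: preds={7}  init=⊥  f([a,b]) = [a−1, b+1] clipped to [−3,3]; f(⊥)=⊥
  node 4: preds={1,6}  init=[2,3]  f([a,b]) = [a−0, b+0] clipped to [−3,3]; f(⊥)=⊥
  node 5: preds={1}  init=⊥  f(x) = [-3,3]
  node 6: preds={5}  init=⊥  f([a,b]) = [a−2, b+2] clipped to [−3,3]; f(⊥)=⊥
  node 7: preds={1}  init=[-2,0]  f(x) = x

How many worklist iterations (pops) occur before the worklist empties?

19

Iteration log — 19 steps:
  step 1. node 0  ⊔preds=[-2,0]  new=[-2,0]  old=⊥  +wl: 
  step 2. node 1  ⊔preds=[-2,3]  new=[-2,3]  old=[1,2]  +wl: 
  step 3. node 2  ⊔preds=⊥  new=[-1,1]  stable
  step 4. node 3  ⊔preds=[-2,0]  new=[-3,1]  old=⊥  +wl: 
  step 5. node 4  ⊔preds=[-2,3]  new=[-2,3]  old=[2,3]  +wl: 1
  step 6. node 5  ⊔preds=[-2,3]  new=[-3,3]  old=⊥  +wl: 
  step 7. node 6  ⊔preds=[-3,3]  new=[-3,3]  old=⊥  +wl: 4
  step 8. node 7  ⊔preds=[-2,3]  new=[-2,3]  old=[-2,0]  +wl: 0,3
  step 9. node 1  ⊔preds=[-2,3]  new=[-2,3]  stable
  step 10. node 4  ⊔preds=[-3,3]  new=[-3,3]  old=[-2,3]  +wl: 1
  step 11. node 0  ⊔preds=[-2,3]  new=[-2,0]  stable
  step 12. node 3  ⊔preds=[-2,3]  new=[-3,3]  old=[-3,1]  +wl: 
  step 13. node 1  ⊔preds=[-3,3]  new=[-3,3]  old=[-2,3]  +wl: 4,5,7
  step 14. node 4  ⊔preds=[-3,3]  new=[-3,3]  stable
  step 15. node 5  ⊔preds=[-3,3]  new=[-3,3]  stable
  step 16. node 7  ⊔preds=[-3,3]  new=[-3,3]  old=[-2,3]  +wl: 0,1,3
  step 17. node 0  ⊔preds=[-3,3]  new=[-2,0]  stable
  step 18. node 1  ⊔preds=[-3,3]  new=[-3,3]  stable
  step 19. node 3  ⊔preds=[-3,3]  new=[-3,3]  stable

Least fixpoint reached:
  node 0: [-2,0]
  node 1: [-3,3]
  node 2: [-1,1]
  node 3: [-3,3]
  node 4: [-3,3]
  node 5: [-3,3]
  node 6: [-3,3]
  node 7: [-3,3]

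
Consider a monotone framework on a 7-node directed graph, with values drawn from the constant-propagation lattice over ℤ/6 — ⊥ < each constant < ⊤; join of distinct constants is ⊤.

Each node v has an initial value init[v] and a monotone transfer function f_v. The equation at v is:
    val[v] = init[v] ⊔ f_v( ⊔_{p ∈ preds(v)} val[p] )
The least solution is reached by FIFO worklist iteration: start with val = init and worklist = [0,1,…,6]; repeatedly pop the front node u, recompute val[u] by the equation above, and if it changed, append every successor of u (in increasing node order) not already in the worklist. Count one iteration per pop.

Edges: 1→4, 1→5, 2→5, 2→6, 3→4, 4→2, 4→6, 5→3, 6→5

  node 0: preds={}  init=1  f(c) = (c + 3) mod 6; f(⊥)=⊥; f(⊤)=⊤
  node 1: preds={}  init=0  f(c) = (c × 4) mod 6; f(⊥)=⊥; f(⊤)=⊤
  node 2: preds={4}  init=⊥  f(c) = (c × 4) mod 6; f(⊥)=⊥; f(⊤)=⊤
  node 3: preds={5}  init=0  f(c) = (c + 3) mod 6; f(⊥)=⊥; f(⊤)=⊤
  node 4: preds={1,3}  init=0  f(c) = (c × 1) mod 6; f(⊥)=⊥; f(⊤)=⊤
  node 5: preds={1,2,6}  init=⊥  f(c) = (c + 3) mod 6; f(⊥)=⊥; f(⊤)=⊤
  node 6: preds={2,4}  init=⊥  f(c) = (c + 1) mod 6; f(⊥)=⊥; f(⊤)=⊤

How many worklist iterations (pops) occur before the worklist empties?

Trace (14 dequeues):
  [1] u=0 | in ⊥ | out 1 | ==
  [2] u=1 | in ⊥ | out 0 | ==
  [3] u=2 | in 0 | out 0 | prev ⊥ | push {}
  [4] u=3 | in ⊥ | out 0 | ==
  [5] u=4 | in 0 | out 0 | ==
  [6] u=5 | in 0 | out 3 | prev ⊥ | push {3}
  [7] u=6 | in 0 | out 1 | prev ⊥ | push {5}
  [8] u=3 | in 3 | out 0 | ==
  [9] u=5 | in ⊤ | out ⊤ | prev 3 | push {3}
  [10] u=3 | in ⊤ | out ⊤ | prev 0 | push {4}
  [11] u=4 | in ⊤ | out ⊤ | prev 0 | push {2,6}
  [12] u=2 | in ⊤ | out ⊤ | prev 0 | push {5}
  [13] u=6 | in ⊤ | out ⊤ | prev 1 | push {}
  [14] u=5 | in ⊤ | out ⊤ | ==

Converged values:
  [0] 1
  [1] 0
  [2] ⊤
  [3] ⊤
  [4] ⊤
  [5] ⊤
  [6] ⊤

14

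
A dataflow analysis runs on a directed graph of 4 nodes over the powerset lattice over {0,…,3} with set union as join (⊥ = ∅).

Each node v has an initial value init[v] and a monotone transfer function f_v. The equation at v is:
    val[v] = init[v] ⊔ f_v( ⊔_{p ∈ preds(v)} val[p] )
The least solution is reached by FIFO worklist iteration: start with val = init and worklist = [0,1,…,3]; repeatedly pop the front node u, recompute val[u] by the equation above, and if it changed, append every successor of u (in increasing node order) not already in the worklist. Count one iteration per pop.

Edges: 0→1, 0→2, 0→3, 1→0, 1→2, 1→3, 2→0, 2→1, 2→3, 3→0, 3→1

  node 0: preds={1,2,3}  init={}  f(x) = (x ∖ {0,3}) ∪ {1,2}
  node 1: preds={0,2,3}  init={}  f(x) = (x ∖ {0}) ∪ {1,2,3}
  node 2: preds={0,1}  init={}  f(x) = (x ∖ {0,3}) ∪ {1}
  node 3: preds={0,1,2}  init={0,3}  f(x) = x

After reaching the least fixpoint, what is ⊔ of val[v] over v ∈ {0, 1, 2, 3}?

{0,1,2,3}

Trace (6 dequeues):
  [1] u=0 | in {0,3} | out {1,2} | prev {} | push {}
  [2] u=1 | in {0,1,2,3} | out {1,2,3} | prev {} | push {0}
  [3] u=2 | in {1,2,3} | out {1,2} | prev {} | push {1}
  [4] u=3 | in {1,2,3} | out {0,1,2,3} | prev {0,3} | push {}
  [5] u=0 | in {0,1,2,3} | out {1,2} | ==
  [6] u=1 | in {0,1,2,3} | out {1,2,3} | ==

Converged values:
  [0] {1,2}
  [1] {1,2,3}
  [2] {1,2}
  [3] {0,1,2,3}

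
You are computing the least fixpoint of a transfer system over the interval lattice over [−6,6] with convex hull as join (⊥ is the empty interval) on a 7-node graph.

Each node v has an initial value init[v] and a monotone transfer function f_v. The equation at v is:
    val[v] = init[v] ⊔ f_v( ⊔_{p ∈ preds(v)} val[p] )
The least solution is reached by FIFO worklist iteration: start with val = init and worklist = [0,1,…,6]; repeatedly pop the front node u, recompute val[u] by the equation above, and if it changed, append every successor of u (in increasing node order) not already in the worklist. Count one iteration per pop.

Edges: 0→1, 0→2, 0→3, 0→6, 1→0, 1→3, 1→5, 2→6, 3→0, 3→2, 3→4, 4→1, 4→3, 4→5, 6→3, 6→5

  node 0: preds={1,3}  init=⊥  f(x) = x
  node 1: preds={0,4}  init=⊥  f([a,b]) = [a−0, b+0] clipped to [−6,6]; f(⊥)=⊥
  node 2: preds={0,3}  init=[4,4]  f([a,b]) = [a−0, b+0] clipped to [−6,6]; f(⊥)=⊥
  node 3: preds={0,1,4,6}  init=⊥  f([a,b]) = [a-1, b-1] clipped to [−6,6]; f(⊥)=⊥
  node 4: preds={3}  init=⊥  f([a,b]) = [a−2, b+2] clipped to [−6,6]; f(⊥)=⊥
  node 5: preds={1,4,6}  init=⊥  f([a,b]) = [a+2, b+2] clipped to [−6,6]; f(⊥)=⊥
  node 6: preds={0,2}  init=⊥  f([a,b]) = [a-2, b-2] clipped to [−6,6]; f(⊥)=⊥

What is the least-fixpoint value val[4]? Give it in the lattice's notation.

Iteration log — 45 steps:
  step 1. node 0  ⊔preds=⊥  new=⊥  stable
  step 2. node 1  ⊔preds=⊥  new=⊥  stable
  step 3. node 2  ⊔preds=⊥  new=[4,4]  stable
  step 4. node 3  ⊔preds=⊥  new=⊥  stable
  step 5. node 4  ⊔preds=⊥  new=⊥  stable
  step 6. node 5  ⊔preds=⊥  new=⊥  stable
  step 7. node 6  ⊔preds=[4,4]  new=[2,2]  old=⊥  +wl: 3,5
  step 8. node 3  ⊔preds=[2,2]  new=[1,1]  old=⊥  +wl: 0,2,4
  step 9. node 5  ⊔preds=[2,2]  new=[4,4]  old=⊥  +wl: 
  step 10. node 0  ⊔preds=[1,1]  new=[1,1]  old=⊥  +wl: 1,3,6
  step 11. node 2  ⊔preds=[1,1]  new=[1,4]  old=[4,4]  +wl: 
  step 12. node 4  ⊔preds=[1,1]  new=[-1,3]  old=⊥  +wl: 5
  step 13. node 1  ⊔preds=[-1,3]  new=[-1,3]  old=⊥  +wl: 0
  step 14. node 3  ⊔preds=[-1,3]  new=[-2,2]  old=[1,1]  +wl: 2,4
  step 15. node 6  ⊔preds=[1,4]  new=[-1,2]  old=[2,2]  +wl: 3
  step 16. node 5  ⊔preds=[-1,3]  new=[1,5]  old=[4,4]  +wl: 
  step 17. node 0  ⊔preds=[-2,3]  new=[-2,3]  old=[1,1]  +wl: 1,6
  step 18. node 2  ⊔preds=[-2,3]  new=[-2,4]  old=[1,4]  +wl: 
  step 19. node 4  ⊔preds=[-2,2]  new=[-4,4]  old=[-1,3]  +wl: 5
  step 20. node 3  ⊔preds=[-4,4]  new=[-5,3]  old=[-2,2]  +wl: 0,2,4
  step 21. node 1  ⊔preds=[-4,4]  new=[-4,4]  old=[-1,3]  +wl: 3
  step 22. node 6  ⊔preds=[-2,4]  new=[-4,2]  old=[-1,2]  +wl: 
  step 23. node 5  ⊔preds=[-4,4]  new=[-2,6]  old=[1,5]  +wl: 
  step 24. node 0  ⊔preds=[-5,4]  new=[-5,4]  old=[-2,3]  +wl: 1,6
  step 25. node 2  ⊔preds=[-5,4]  new=[-5,4]  old=[-2,4]  +wl: 
  step 26. node 4  ⊔preds=[-5,3]  new=[-6,5]  old=[-4,4]  +wl: 5
  step 27. node 3  ⊔preds=[-6,5]  new=[-6,4]  old=[-5,3]  +wl: 0,2,4
  step 28. node 1  ⊔preds=[-6,5]  new=[-6,5]  old=[-4,4]  +wl: 3
  step 29. node 6  ⊔preds=[-5,4]  new=[-6,2]  old=[-4,2]  +wl: 
  step 30. node 5  ⊔preds=[-6,5]  new=[-4,6]  old=[-2,6]  +wl: 
  step 31. node 0  ⊔preds=[-6,5]  new=[-6,5]  old=[-5,4]  +wl: 1,6
  step 32. node 2  ⊔preds=[-6,5]  new=[-6,5]  old=[-5,4]  +wl: 
  step 33. node 4  ⊔preds=[-6,4]  new=[-6,6]  old=[-6,5]  +wl: 5
  step 34. node 3  ⊔preds=[-6,6]  new=[-6,5]  old=[-6,4]  +wl: 0,2,4
  step 35. node 1  ⊔preds=[-6,6]  new=[-6,6]  old=[-6,5]  +wl: 3
  step 36. node 6  ⊔preds=[-6,5]  new=[-6,3]  old=[-6,2]  +wl: 
  step 37. node 5  ⊔preds=[-6,6]  new=[-4,6]  stable
  step 38. node 0  ⊔preds=[-6,6]  new=[-6,6]  old=[-6,5]  +wl: 1,6
  step 39. node 2  ⊔preds=[-6,6]  new=[-6,6]  old=[-6,5]  +wl: 
  step 40. node 4  ⊔preds=[-6,5]  new=[-6,6]  stable
  step 41. node 3  ⊔preds=[-6,6]  new=[-6,5]  stable
  step 42. node 1  ⊔preds=[-6,6]  new=[-6,6]  stable
  step 43. node 6  ⊔preds=[-6,6]  new=[-6,4]  old=[-6,3]  +wl: 3,5
  step 44. node 3  ⊔preds=[-6,6]  new=[-6,5]  stable
  step 45. node 5  ⊔preds=[-6,6]  new=[-4,6]  stable

Least fixpoint reached:
  node 0: [-6,6]
  node 1: [-6,6]
  node 2: [-6,6]
  node 3: [-6,5]
  node 4: [-6,6]
  node 5: [-4,6]
  node 6: [-6,4]

[-6,6]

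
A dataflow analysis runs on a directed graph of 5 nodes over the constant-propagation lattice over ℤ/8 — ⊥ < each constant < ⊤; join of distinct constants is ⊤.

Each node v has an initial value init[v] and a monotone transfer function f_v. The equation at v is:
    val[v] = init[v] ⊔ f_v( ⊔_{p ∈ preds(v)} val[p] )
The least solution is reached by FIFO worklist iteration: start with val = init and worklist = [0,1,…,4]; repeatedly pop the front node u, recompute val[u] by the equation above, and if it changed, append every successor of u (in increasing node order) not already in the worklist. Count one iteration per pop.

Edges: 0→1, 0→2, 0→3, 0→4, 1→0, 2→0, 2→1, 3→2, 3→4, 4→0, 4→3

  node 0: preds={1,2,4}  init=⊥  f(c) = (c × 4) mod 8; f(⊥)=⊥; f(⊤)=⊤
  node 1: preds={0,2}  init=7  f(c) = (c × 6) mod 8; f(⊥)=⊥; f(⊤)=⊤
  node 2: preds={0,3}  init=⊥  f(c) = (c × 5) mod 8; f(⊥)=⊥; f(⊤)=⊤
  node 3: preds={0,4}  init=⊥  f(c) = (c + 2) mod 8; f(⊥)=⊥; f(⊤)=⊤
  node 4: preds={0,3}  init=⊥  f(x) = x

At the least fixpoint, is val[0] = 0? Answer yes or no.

no

Trace (13 dequeues):
  [1] u=0 | in 7 | out 4 | prev ⊥ | push {}
  [2] u=1 | in 4 | out ⊤ | prev 7 | push {0}
  [3] u=2 | in 4 | out 4 | prev ⊥ | push {1}
  [4] u=3 | in 4 | out 6 | prev ⊥ | push {2}
  [5] u=4 | in ⊤ | out ⊤ | prev ⊥ | push {3}
  [6] u=0 | in ⊤ | out ⊤ | prev 4 | push {4}
  [7] u=1 | in ⊤ | out ⊤ | ==
  [8] u=2 | in ⊤ | out ⊤ | prev 4 | push {0,1}
  [9] u=3 | in ⊤ | out ⊤ | prev 6 | push {2}
  [10] u=4 | in ⊤ | out ⊤ | ==
  [11] u=0 | in ⊤ | out ⊤ | ==
  [12] u=1 | in ⊤ | out ⊤ | ==
  [13] u=2 | in ⊤ | out ⊤ | ==

Converged values:
  [0] ⊤
  [1] ⊤
  [2] ⊤
  [3] ⊤
  [4] ⊤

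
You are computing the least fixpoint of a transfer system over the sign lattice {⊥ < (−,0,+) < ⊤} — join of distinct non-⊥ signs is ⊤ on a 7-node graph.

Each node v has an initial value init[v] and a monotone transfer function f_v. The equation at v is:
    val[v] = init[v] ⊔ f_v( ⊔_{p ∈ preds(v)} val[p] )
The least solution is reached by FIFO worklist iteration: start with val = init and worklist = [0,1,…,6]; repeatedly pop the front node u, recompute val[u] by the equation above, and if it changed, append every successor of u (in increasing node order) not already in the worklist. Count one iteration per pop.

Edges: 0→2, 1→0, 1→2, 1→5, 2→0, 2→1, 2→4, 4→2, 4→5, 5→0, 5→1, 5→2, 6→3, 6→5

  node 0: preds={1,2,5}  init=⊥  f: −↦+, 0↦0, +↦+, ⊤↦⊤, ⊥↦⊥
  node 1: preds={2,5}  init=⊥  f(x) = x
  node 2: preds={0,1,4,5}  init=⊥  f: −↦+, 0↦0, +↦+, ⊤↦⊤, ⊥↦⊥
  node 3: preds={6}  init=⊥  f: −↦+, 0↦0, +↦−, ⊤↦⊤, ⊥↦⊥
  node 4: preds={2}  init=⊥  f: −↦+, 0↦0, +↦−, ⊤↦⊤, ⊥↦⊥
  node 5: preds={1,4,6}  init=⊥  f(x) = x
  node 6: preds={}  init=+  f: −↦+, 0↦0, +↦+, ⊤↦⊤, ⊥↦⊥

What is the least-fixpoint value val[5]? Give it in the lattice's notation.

⊤

Iteration log — 22 steps:
  step 1. node 0  ⊔preds=⊥  new=⊥  stable
  step 2. node 1  ⊔preds=⊥  new=⊥  stable
  step 3. node 2  ⊔preds=⊥  new=⊥  stable
  step 4. node 3  ⊔preds=+  new=−  old=⊥  +wl: 
  step 5. node 4  ⊔preds=⊥  new=⊥  stable
  step 6. node 5  ⊔preds=+  new=+  old=⊥  +wl: 0,1,2
  step 7. node 6  ⊔preds=⊥  new=+  stable
  step 8. node 0  ⊔preds=+  new=+  old=⊥  +wl: 
  step 9. node 1  ⊔preds=+  new=+  old=⊥  +wl: 0,5
  step 10. node 2  ⊔preds=+  new=+  old=⊥  +wl: 1,4
  step 11. node 0  ⊔preds=+  new=+  stable
  step 12. node 5  ⊔preds=+  new=+  stable
  step 13. node 1  ⊔preds=+  new=+  stable
  step 14. node 4  ⊔preds=+  new=−  old=⊥  +wl: 2,5
  step 15. node 2  ⊔preds=⊤  new=⊤  old=+  +wl: 0,1,4
  step 16. node 5  ⊔preds=⊤  new=⊤  old=+  +wl: 2
  step 17. node 0  ⊔preds=⊤  new=⊤  old=+  +wl: 
  step 18. node 1  ⊔preds=⊤  new=⊤  old=+  +wl: 0,5
  step 19. node 4  ⊔preds=⊤  new=⊤  old=−  +wl: 
  step 20. node 2  ⊔preds=⊤  new=⊤  stable
  step 21. node 0  ⊔preds=⊤  new=⊤  stable
  step 22. node 5  ⊔preds=⊤  new=⊤  stable

Least fixpoint reached:
  node 0: ⊤
  node 1: ⊤
  node 2: ⊤
  node 3: −
  node 4: ⊤
  node 5: ⊤
  node 6: +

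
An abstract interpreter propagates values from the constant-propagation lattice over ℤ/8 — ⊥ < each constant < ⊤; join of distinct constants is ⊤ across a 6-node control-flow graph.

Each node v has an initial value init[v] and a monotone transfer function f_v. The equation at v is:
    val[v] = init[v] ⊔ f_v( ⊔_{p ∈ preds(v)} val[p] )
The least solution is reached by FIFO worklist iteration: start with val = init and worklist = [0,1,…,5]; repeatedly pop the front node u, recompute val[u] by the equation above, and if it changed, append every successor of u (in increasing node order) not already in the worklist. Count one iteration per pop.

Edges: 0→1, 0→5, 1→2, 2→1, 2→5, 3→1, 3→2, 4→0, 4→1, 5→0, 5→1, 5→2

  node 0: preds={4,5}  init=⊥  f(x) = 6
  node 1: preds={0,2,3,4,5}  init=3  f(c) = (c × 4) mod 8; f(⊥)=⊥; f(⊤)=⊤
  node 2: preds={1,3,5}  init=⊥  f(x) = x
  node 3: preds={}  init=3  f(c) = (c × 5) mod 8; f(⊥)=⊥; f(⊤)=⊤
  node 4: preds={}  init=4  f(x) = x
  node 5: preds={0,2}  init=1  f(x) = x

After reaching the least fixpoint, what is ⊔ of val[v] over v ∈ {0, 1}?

⊤

Worklist (9 pops):
  #1 pop 0: in=⊤ → 6 (was ⊥); enqueue []
  #2 pop 1: in=⊤ → ⊤ (was 3); enqueue []
  #3 pop 2: in=⊤ → ⊤ (was ⊥); enqueue [1]
  #4 pop 3: in=⊥ → 3 (no change)
  #5 pop 4: in=⊥ → 4 (no change)
  #6 pop 5: in=⊤ → ⊤ (was 1); enqueue [0,2]
  #7 pop 1: in=⊤ → ⊤ (no change)
  #8 pop 0: in=⊤ → 6 (no change)
  #9 pop 2: in=⊤ → ⊤ (no change)

Fixpoint:
  val[0] = 6
  val[1] = ⊤
  val[2] = ⊤
  val[3] = 3
  val[4] = 4
  val[5] = ⊤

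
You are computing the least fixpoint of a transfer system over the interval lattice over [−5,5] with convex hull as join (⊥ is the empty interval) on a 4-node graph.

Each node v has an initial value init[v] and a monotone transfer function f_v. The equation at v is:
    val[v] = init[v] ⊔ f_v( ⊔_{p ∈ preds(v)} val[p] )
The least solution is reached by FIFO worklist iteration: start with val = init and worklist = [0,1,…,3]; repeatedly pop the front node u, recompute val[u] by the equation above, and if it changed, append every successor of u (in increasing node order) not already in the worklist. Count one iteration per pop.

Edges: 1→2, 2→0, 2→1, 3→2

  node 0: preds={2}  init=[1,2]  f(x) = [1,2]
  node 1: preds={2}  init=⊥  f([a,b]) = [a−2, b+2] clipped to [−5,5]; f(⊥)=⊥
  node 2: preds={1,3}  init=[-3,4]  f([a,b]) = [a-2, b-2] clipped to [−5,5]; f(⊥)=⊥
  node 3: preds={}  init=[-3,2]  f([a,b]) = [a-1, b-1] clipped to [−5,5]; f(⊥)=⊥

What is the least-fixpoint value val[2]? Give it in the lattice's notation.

Trace (6 dequeues):
  [1] u=0 | in [-3,4] | out [1,2] | ==
  [2] u=1 | in [-3,4] | out [-5,5] | prev ⊥ | push {}
  [3] u=2 | in [-5,5] | out [-5,4] | prev [-3,4] | push {0,1}
  [4] u=3 | in ⊥ | out [-3,2] | ==
  [5] u=0 | in [-5,4] | out [1,2] | ==
  [6] u=1 | in [-5,4] | out [-5,5] | ==

Converged values:
  [0] [1,2]
  [1] [-5,5]
  [2] [-5,4]
  [3] [-3,2]

[-5,4]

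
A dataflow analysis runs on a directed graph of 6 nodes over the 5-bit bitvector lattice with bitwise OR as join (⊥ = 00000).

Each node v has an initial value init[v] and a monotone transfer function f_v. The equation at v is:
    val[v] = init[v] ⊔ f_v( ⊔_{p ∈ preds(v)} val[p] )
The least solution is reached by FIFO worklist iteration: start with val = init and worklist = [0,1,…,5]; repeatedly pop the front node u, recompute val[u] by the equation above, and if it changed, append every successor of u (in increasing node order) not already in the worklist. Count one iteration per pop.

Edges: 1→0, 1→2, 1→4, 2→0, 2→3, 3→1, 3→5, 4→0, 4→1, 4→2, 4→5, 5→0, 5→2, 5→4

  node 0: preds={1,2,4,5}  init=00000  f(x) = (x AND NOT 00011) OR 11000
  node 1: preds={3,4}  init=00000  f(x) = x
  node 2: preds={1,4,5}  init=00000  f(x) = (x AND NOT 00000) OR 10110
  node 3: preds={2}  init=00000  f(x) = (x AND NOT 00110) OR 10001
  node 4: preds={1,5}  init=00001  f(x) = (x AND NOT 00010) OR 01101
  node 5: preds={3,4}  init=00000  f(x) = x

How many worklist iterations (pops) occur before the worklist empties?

15

Worklist (15 pops):
  #1 pop 0: in=00001 → 11000 (was 00000); enqueue []
  #2 pop 1: in=00001 → 00001 (was 00000); enqueue [0]
  #3 pop 2: in=00001 → 10111 (was 00000); enqueue []
  #4 pop 3: in=10111 → 10001 (was 00000); enqueue [1]
  #5 pop 4: in=00001 → 01101 (was 00001); enqueue [2]
  #6 pop 5: in=11101 → 11101 (was 00000); enqueue [4]
  #7 pop 0: in=11111 → 11100 (was 11000); enqueue []
  #8 pop 1: in=11101 → 11101 (was 00001); enqueue [0]
  #9 pop 2: in=11101 → 11111 (was 10111); enqueue [3]
  #10 pop 4: in=11101 → 11101 (was 01101); enqueue [1,2,5]
  #11 pop 0: in=11111 → 11100 (no change)
  #12 pop 3: in=11111 → 11001 (was 10001); enqueue []
  #13 pop 1: in=11101 → 11101 (no change)
  #14 pop 2: in=11101 → 11111 (no change)
  #15 pop 5: in=11101 → 11101 (no change)

Fixpoint:
  val[0] = 11100
  val[1] = 11101
  val[2] = 11111
  val[3] = 11001
  val[4] = 11101
  val[5] = 11101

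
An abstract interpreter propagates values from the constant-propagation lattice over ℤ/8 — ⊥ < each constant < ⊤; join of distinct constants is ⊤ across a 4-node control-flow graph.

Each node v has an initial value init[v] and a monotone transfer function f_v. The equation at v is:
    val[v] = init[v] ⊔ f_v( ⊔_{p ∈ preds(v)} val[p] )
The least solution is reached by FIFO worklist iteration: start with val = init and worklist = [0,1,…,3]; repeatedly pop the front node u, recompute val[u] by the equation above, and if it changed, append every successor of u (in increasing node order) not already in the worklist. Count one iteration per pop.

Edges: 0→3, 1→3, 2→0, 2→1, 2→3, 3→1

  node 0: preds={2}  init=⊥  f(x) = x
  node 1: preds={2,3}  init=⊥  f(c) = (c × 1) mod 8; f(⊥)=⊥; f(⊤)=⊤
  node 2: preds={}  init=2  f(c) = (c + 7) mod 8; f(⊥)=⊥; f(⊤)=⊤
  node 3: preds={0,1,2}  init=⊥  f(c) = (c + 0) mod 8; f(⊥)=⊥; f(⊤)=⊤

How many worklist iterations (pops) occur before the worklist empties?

Trace (5 dequeues):
  [1] u=0 | in 2 | out 2 | prev ⊥ | push {}
  [2] u=1 | in 2 | out 2 | prev ⊥ | push {}
  [3] u=2 | in ⊥ | out 2 | ==
  [4] u=3 | in 2 | out 2 | prev ⊥ | push {1}
  [5] u=1 | in 2 | out 2 | ==

Converged values:
  [0] 2
  [1] 2
  [2] 2
  [3] 2

5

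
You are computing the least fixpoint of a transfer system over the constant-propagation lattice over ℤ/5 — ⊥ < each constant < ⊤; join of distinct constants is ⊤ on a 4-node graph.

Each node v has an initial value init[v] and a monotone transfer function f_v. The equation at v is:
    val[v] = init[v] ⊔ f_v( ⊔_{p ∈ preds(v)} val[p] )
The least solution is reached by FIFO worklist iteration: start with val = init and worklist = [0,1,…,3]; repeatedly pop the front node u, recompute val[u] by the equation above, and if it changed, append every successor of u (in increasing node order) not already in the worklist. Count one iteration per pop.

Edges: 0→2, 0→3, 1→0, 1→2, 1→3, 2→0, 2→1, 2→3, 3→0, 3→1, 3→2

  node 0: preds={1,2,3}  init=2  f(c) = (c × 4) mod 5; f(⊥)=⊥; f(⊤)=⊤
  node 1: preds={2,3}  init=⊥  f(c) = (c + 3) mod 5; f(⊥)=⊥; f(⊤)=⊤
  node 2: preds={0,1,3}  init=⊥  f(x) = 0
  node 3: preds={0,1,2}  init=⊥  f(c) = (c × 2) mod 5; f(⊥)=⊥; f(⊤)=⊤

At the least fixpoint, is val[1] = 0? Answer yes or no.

no

Worklist (9 pops):
  #1 pop 0: in=⊥ → 2 (no change)
  #2 pop 1: in=⊥ → ⊥ (no change)
  #3 pop 2: in=2 → 0 (was ⊥); enqueue [0,1]
  #4 pop 3: in=⊤ → ⊤ (was ⊥); enqueue [2]
  #5 pop 0: in=⊤ → ⊤ (was 2); enqueue [3]
  #6 pop 1: in=⊤ → ⊤ (was ⊥); enqueue [0]
  #7 pop 2: in=⊤ → 0 (no change)
  #8 pop 3: in=⊤ → ⊤ (no change)
  #9 pop 0: in=⊤ → ⊤ (no change)

Fixpoint:
  val[0] = ⊤
  val[1] = ⊤
  val[2] = 0
  val[3] = ⊤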